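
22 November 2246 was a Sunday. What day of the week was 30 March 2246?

Monday

Count forward from the earlier date (March 30, 2246) to the later (November 22, 2246):
March 2246: 31 − 30 = 1 day remains.
Then April (30), May (31), June (30), July (31), August (31), September (30), October (31): 30 + 31 + 30 + 31 + 31 + 30 + 31 = 214 days.
November 1–22, 2246: 22 days.
Total: 1 + 214 + 22 = 237 days.
237 mod 7 = 6, so 6 days before Sunday is Monday.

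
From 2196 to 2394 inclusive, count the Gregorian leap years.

48

Years divisible by 4: 2196, 2200, …, 2392 — 50 in all.
Of these, 2200, 2300 are divisible by 100 but not 400, so not leap.
Leap years: 50 − 2 = 48.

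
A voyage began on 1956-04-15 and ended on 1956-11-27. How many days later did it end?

April 1956: 30 − 15 = 15 days remain.
Then May (31), June (30), July (31), August (31), September (30), October (31): 31 + 30 + 31 + 31 + 30 + 31 = 184 days.
November 1–27, 1956: 27 days.
Total: 15 + 184 + 27 = 226 days.

226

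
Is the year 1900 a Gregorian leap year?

No

1900 is not a leap year (divisible by 100 but not 400).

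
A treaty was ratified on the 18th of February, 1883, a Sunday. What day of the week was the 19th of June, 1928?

From February 18, 1883 to February 18, 1928: 45 years, of which 10 contain a Feb 29 — 35×365 + 10×366 = 16435 days.
(1900 is not a leap year (divisible by 100 but not 400).)
February 1928: 29 − 18 = 11 days remain (1928 is a leap year, so February has 29 days).
Then March (31), April (30), May (31): 31 + 30 + 31 = 92 days.
June 1–19, 1928: 19 days.
Residual: 122 days.
Total: 16557 days.
16557 mod 7 = 2, so 2 days after Sunday is Tuesday.

Tuesday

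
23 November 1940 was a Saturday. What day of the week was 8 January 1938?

Saturday

Count forward from the earlier date (January 8, 1938) to the later (November 23, 1940):
January 8, 1938 → January 8, 1939: 365 days.
January 8, 1939 → January 8, 1940: 365 days.
January 1940: 31 − 8 = 23 days remain.
Then 9 full months totalling 274 days.
November 1–23, 1940: 23 days.
Residual: 320 days.
Total: 1050 days.
1050 is a multiple of 7, so 8 January 1938 falls on the same weekday: Saturday.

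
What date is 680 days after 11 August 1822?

21 June 1824

Count 680 days after August 11, 1822:
Day-of-year of August 11, 1822: 223.
Day-of-year of June 21, 1824: 173.
1822 has 365 days, so 365 − 223 = 142 days remain in 1822.
Full years: 1823: 365. Sum = 365.
Total: 142 + 365 + 173 = 680 days.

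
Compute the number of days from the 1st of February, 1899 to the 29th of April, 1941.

From February 1, 1899 to February 1, 1941: 42 years, of which 10 contain a Feb 29 — 32×365 + 10×366 = 15340 days.
(1900 is not a leap year (divisible by 100 but not 400).)
February 1941: 28 − 1 = 27 days remain (1941 is not a leap year, so February has 28 days).
Then March (31): 31 days.
April 1–29, 1941: 29 days.
Residual: 87 days.
Total: 15427 days.

15427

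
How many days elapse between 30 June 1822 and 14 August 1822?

45

June 1822: 30 − 30 = 0 days remain.
Then July (31): 31 days.
August 1–14, 1822: 14 days.
Total: 0 + 31 + 14 = 45 days.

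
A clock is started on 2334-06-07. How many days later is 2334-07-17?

40

June 2334: 30 − 7 = 23 days remain.
July 1–17, 2334: 17 days.
Total: 23 + 17 = 40 days.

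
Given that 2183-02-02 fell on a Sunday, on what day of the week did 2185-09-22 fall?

Day-of-year of February 2, 2183: 33.
Day-of-year of September 22, 2185: 265.
2183 has 365 days, so 365 − 33 = 332 days remain in 2183.
Full years: 2184: 366. Sum = 366.
Total: 332 + 366 + 265 = 963 days.
963 mod 7 = 4, so 4 days after Sunday is Thursday.

Thursday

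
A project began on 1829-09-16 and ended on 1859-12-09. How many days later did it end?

Day-of-year of September 16, 1829: 259.
Day-of-year of December 9, 1859: 343.
1829 has 365 days, so 365 − 259 = 106 days remain in 1829.
Full years 1830–1858: 22 common + 7 leap = 22×365 + 7×366 = 10592 days.
Total: 106 + 10592 + 343 = 11041 days.

11041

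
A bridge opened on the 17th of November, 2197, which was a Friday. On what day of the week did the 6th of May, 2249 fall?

Day-of-year of November 17, 2197: 321.
Day-of-year of May 6, 2249: 126.
2197 has 365 days, so 365 − 321 = 44 days remain in 2197.
Full years 2198–2248: 39 common + 12 leap = 39×365 + 12×366 = 18627 days.
Total: 44 + 18627 + 126 = 18797 days.
18797 mod 7 = 2, so 2 days after Friday is Sunday.

Sunday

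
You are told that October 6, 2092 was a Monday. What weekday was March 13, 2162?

Saturday

Day-of-year of October 6, 2092: 280.
Day-of-year of March 13, 2162: 72.
2092 has 366 days, so 366 − 280 = 86 days remain in 2092.
Full years 2093–2161: 53 common + 16 leap = 53×365 + 16×366 = 25201 days.
Total: 86 + 25201 + 72 = 25359 days.
25359 mod 7 = 5, so 5 days after Monday is Saturday.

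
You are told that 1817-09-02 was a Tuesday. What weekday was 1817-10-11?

September 1817: 30 − 2 = 28 days remain.
October 1–11, 1817: 11 days.
Total: 28 + 11 = 39 days.
39 mod 7 = 4, so 4 days after Tuesday is Saturday.

Saturday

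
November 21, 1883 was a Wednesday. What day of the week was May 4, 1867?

Count forward from the earlier date (May 4, 1867) to the later (November 21, 1883):
Day-of-year of May 4, 1867: 124.
Day-of-year of November 21, 1883: 325.
1867 has 365 days, so 365 − 124 = 241 days remain in 1867.
Full years 1868–1882: 11 common + 4 leap = 11×365 + 4×366 = 5479 days.
Total: 241 + 5479 + 325 = 6045 days.
6045 mod 7 = 4, so 4 days before Wednesday is Saturday.

Saturday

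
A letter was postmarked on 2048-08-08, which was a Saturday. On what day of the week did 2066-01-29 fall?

Day-of-year of August 8, 2048: 221.
Day-of-year of January 29, 2066: 29.
2048 has 366 days, so 366 − 221 = 145 days remain in 2048.
Full years 2049–2065: 13 common + 4 leap = 13×365 + 4×366 = 6209 days.
Total: 145 + 6209 + 29 = 6383 days.
6383 mod 7 = 6, so 6 days after Saturday is Friday.

Friday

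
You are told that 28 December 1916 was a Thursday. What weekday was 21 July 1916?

Friday

Count forward from the earlier date (July 21, 1916) to the later (December 28, 1916):
July 1916: 31 − 21 = 10 days remain.
Then August (31), September (30), October (31), November (30): 31 + 30 + 31 + 30 = 122 days.
December 1–28, 1916: 28 days.
Total: 10 + 122 + 28 = 160 days.
160 mod 7 = 6, so 6 days before Thursday is Friday.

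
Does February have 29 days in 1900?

1900 is not a leap year (divisible by 100 but not 400).

No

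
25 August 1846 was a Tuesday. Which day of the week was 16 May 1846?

Saturday

Count forward from the earlier date (May 16, 1846) to the later (August 25, 1846):
May 1846: 31 − 16 = 15 days remain.
Then June (30), July (31): 30 + 31 = 61 days.
August 1–25, 1846: 25 days.
Total: 15 + 61 + 25 = 101 days.
101 mod 7 = 3, so 3 days before Tuesday is Saturday.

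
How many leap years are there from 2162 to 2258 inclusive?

Years divisible by 4: 2164, 2168, …, 2256 — 24 in all.
Of these, 2200 is divisible by 100 but not 400, so not leap.
Leap years: 24 − 1 = 23.

23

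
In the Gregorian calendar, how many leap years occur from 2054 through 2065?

3

Years divisible by 4 in [2054, 2065]: 2056, 2060, 2064.
No century exceptions apply. Count: 3.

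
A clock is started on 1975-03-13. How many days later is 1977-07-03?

843

Day-of-year of March 13, 1975: 72.
Day-of-year of July 3, 1977: 184.
1975 has 365 days, so 365 − 72 = 293 days remain in 1975.
Full years: 1976: 366. Sum = 366.
Total: 293 + 366 + 184 = 843 days.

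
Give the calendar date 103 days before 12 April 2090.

30 December 2089

Count 103 days before April 12, 2090:
December 2089: 31 − 30 = 1 day remains.
Then January (31), February 2090 (28), March (31): 31 + 28 + 31 = 90 days.
April 1–12, 2090: 12 days.
Residual: 103 days.
Total: 103 days.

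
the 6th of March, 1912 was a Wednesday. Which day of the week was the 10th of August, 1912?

Saturday

March 1912: 31 − 6 = 25 days remain.
Then April (30), May (31), June (30), July (31): 30 + 31 + 30 + 31 = 122 days.
August 1–10, 1912: 10 days.
Total: 25 + 122 + 10 = 157 days.
157 mod 7 = 3, so 3 days after Wednesday is Saturday.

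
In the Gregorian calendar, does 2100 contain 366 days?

No

2100 is not a leap year (divisible by 100 but not 400).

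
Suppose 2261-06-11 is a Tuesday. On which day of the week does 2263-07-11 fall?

June 11, 2261 → June 11, 2262: 365 days.
June 11, 2262 → June 11, 2263: 365 days.
June 2263: 30 − 11 = 19 days remain.
July 1–11, 2263: 11 days.
Residual: 30 days.
Total: 760 days.
760 mod 7 = 4, so 4 days after Tuesday is Saturday.

Saturday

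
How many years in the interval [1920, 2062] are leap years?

36

Years divisible by 4: 1920, 1924, …, 2060 — 36 in all.
2000 is divisible by 400, so still leap.
No century exceptions apply. Count: 36.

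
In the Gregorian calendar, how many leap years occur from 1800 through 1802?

Years divisible by 4 in [1800, 1802]: 1800.
Of these, 1800 is divisible by 100 but not 400, so not leap.
Leap years: 1 − 1 = 0.

0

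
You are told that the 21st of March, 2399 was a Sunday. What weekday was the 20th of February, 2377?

Sunday

Count forward from the earlier date (February 20, 2377) to the later (March 21, 2399):
Day-of-year of February 20, 2377: 51.
Day-of-year of March 21, 2399: 80.
2377 has 365 days, so 365 − 51 = 314 days remain in 2377.
Full years 2378–2398: 16 common + 5 leap = 16×365 + 5×366 = 7670 days.
Total: 314 + 7670 + 80 = 8064 days.
8064 is a multiple of 7, so the 20th of February, 2377 falls on the same weekday: Sunday.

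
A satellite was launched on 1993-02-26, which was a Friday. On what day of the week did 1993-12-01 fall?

February 1993: 28 − 26 = 2 days remain (1993 is not a leap year, so February has 28 days).
Then 9 full months totalling 275 days.
December 1, 1993: 1 day.
Total: 2 + 275 + 1 = 278 days.
278 mod 7 = 5, so 5 days after Friday is Wednesday.

Wednesday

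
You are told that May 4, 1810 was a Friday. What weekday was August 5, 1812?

May 4, 1810 → May 4, 1811: 365 days.
May 4, 1811 → May 4, 1812: 366 days (1812 is a leap year).
May 1812: 31 − 4 = 27 days remain.
Then June (30), July (31): 30 + 31 = 61 days.
August 1–5, 1812: 5 days.
Residual: 93 days.
Total: 824 days.
824 mod 7 = 5, so 5 days after Friday is Wednesday.

Wednesday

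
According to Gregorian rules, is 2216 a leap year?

Yes

2216 is a leap year.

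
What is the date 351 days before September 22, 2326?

October 6, 2325

Count 351 days before September 22, 2326:
Day-of-year of October 6, 2325: 279.
Day-of-year of September 22, 2326: 265.
2325 has 365 days, so 365 − 279 = 86 days remain in 2325.
Total: 86 + 265 = 351 days.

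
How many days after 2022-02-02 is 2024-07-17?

896

February 2022: 28 − 2 = 26 days remain (2022 is not a leap year, so February has 28 days).
Then 28 full months totalling 853 days.
July 1–17, 2024: 17 days.
Total: 26 + 853 + 17 = 896 days.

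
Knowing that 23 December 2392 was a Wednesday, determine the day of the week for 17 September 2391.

Tuesday

Count forward from the earlier date (September 17, 2391) to the later (December 23, 2392):
September 17, 2391 → September 17, 2392: 366 days (2392 is a leap year).
September 2392: 30 − 17 = 13 days remain.
Then October (31), November (30): 31 + 30 = 61 days.
December 1–23, 2392: 23 days.
Residual: 97 days.
Total: 463 days.
463 mod 7 = 1, so 1 day before Wednesday is Tuesday.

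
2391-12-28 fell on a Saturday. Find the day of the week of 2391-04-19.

Count forward from the earlier date (April 19, 2391) to the later (December 28, 2391):
April 2391: 30 − 19 = 11 days remain.
Then May (31), June (30), July (31), August (31), September (30), October (31), November (30): 31 + 30 + 31 + 31 + 30 + 31 + 30 = 214 days.
December 1–28, 2391: 28 days.
Total: 11 + 214 + 28 = 253 days.
253 mod 7 = 1, so 1 day before Saturday is Friday.

Friday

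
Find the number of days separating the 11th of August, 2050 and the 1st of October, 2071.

7721

Day-of-year of August 11, 2050: 223.
Day-of-year of October 1, 2071: 274.
2050 has 365 days, so 365 − 223 = 142 days remain in 2050.
Full years 2051–2070: 15 common + 5 leap = 15×365 + 5×366 = 7305 days.
Total: 142 + 7305 + 274 = 7721 days.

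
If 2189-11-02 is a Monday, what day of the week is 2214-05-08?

Sunday

Day-of-year of November 2, 2189: 306.
Day-of-year of May 8, 2214: 128.
2189 has 365 days, so 365 − 306 = 59 days remain in 2189.
Full years 2190–2213: 19 common + 5 leap = 19×365 + 5×366 = 8765 days.
Total: 59 + 8765 + 128 = 8952 days.
8952 mod 7 = 6, so 6 days after Monday is Sunday.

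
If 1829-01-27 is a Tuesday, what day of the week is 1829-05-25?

Monday

January 1829: 31 − 27 = 4 days remain.
Then February 1829 (28), March (31), April (30): 28 + 31 + 30 = 89 days.
May 1–25, 1829: 25 days.
Total: 4 + 89 + 25 = 118 days.
118 mod 7 = 6, so 6 days after Tuesday is Monday.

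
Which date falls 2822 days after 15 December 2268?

6 September 2276

Count 2822 days after December 15, 2268:
Day-of-year of December 15, 2268: 350.
Day-of-year of September 6, 2276: 250.
2268 has 366 days, so 366 − 350 = 16 days remain in 2268.
Full years 2269–2275: 6 common + 1 leap = 6×365 + 1×366 = 2556 days.
Total: 16 + 2556 + 250 = 2822 days.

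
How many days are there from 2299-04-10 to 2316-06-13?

From April 10, 2299 to April 10, 2316: 17 years, of which 4 contain a Feb 29 — 13×365 + 4×366 = 6209 days.
(2300 is not a leap year (divisible by 100 but not 400).)
April 2316: 30 − 10 = 20 days remain.
Then May (31): 31 days.
June 1–13, 2316: 13 days.
Residual: 64 days.
Total: 6273 days.

6273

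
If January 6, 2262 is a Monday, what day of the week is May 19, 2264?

January 6, 2262 → January 6, 2263: 365 days.
January 6, 2263 → January 6, 2264: 365 days.
January 2264: 31 − 6 = 25 days remain.
Then February 2264 (29), March (31), April (30): 29 + 31 + 30 = 90 days.
May 1–19, 2264: 19 days.
Residual: 134 days.
Total: 864 days.
864 mod 7 = 3, so 3 days after Monday is Thursday.

Thursday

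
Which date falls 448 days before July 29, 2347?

May 7, 2346

Count 448 days before July 29, 2347:
Day-of-year of May 7, 2346: 127.
Day-of-year of July 29, 2347: 210.
2346 has 365 days, so 365 − 127 = 238 days remain in 2346.
Total: 238 + 210 = 448 days.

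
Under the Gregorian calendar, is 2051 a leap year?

No

2051 is not a leap year.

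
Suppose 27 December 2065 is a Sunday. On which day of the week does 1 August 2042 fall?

Friday

Count forward from the earlier date (August 1, 2042) to the later (December 27, 2065):
Day-of-year of August 1, 2042: 213.
Day-of-year of December 27, 2065: 361.
2042 has 365 days, so 365 − 213 = 152 days remain in 2042.
Full years 2043–2064: 16 common + 6 leap = 16×365 + 6×366 = 8036 days.
Total: 152 + 8036 + 361 = 8549 days.
8549 mod 7 = 2, so 2 days before Sunday is Friday.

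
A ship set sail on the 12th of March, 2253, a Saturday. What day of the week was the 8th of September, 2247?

Count forward from the earlier date (September 8, 2247) to the later (March 12, 2253):
Day-of-year of September 8, 2247: 251.
Day-of-year of March 12, 2253: 71.
2247 has 365 days, so 365 − 251 = 114 days remain in 2247.
Full years: 2248: 366; 2249: 365; 2250: 365; 2251: 365; 2252: 366. Sum = 1827.
Total: 114 + 1827 + 71 = 2012 days.
2012 mod 7 = 3, so 3 days before Saturday is Wednesday.

Wednesday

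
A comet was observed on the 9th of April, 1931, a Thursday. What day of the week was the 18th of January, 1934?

Thursday

Day-of-year of April 9, 1931: 99.
Day-of-year of January 18, 1934: 18.
1931 has 365 days, so 365 − 99 = 266 days remain in 1931.
Full years: 1932: 366; 1933: 365. Sum = 731.
Total: 266 + 731 + 18 = 1015 days.
1015 is a multiple of 7, so the 18th of January, 1934 falls on the same weekday: Thursday.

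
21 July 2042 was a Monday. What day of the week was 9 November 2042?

Sunday

July 2042: 31 − 21 = 10 days remain.
Then August (31), September (30), October (31): 31 + 30 + 31 = 92 days.
November 1–9, 2042: 9 days.
Total: 10 + 92 + 9 = 111 days.
111 mod 7 = 6, so 6 days after Monday is Sunday.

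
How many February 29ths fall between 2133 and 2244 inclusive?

Years divisible by 4: 2136, 2140, …, 2244 — 28 in all.
Of these, 2200 is divisible by 100 but not 400, so not leap.
Leap years: 28 − 1 = 27.

27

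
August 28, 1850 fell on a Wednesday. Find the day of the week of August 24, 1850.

Count forward from the earlier date (August 24, 1850) to the later (August 28, 1850):
Within August 1850: 28 − 24 = 4 days.
4 mod 7 = 4, so 4 days before Wednesday is Saturday.

Saturday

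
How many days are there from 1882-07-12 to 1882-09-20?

July 1882: 31 − 12 = 19 days remain.
Then August (31): 31 days.
September 1–20, 1882: 20 days.
Total: 19 + 31 + 20 = 70 days.

70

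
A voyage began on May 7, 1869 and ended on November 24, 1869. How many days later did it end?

May 1869: 31 − 7 = 24 days remain.
Then June (30), July (31), August (31), September (30), October (31): 30 + 31 + 31 + 30 + 31 = 153 days.
November 1–24, 1869: 24 days.
Total: 24 + 153 + 24 = 201 days.

201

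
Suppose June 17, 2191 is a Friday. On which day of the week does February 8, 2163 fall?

Count forward from the earlier date (February 8, 2163) to the later (June 17, 2191):
From February 8, 2163 to February 8, 2191: 28 years, of which 7 contain a Feb 29 — 21×365 + 7×366 = 10227 days.
February 2191: 28 − 8 = 20 days remain (2191 is not a leap year, so February has 28 days).
Then March (31), April (30), May (31): 31 + 30 + 31 = 92 days.
June 1–17, 2191: 17 days.
Residual: 129 days.
Total: 10356 days.
10356 mod 7 = 3, so 3 days before Friday is Tuesday.

Tuesday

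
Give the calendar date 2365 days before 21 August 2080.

1 March 2074

Count 2365 days before August 21, 2080:
Day-of-year of March 1, 2074: 60.
Day-of-year of August 21, 2080: 234.
2074 has 365 days, so 365 − 60 = 305 days remain in 2074.
Full years: 2075: 365; 2076: 366; 2077: 365; 2078: 365; 2079: 365. Sum = 1826.
Total: 305 + 1826 + 234 = 2365 days.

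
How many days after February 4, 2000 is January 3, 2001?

Day-of-year of February 4, 2000: 35.
Day-of-year of January 3, 2001: 3.
2000 has 366 days, so 366 − 35 = 331 days remain in 2000.
Total: 331 + 3 = 334 days.

334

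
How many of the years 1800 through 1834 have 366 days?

8

Years divisible by 4 in [1800, 1834]: 1800, 1804, 1808, 1812, 1816, 1820, 1824, 1828, 1832.
Of these, 1800 is divisible by 100 but not 400, so not leap.
Leap years: 9 − 1 = 8.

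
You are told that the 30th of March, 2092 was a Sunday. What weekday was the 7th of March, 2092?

Count forward from the earlier date (March 7, 2092) to the later (March 30, 2092):
Within March 2092: 30 − 7 = 23 days.
23 mod 7 = 2, so 2 days before Sunday is Friday.

Friday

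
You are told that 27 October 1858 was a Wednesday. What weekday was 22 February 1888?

Wednesday

Day-of-year of October 27, 1858: 300.
Day-of-year of February 22, 1888: 53.
1858 has 365 days, so 365 − 300 = 65 days remain in 1858.
Full years 1859–1887: 22 common + 7 leap = 22×365 + 7×366 = 10592 days.
Total: 65 + 10592 + 53 = 10710 days.
10710 is a multiple of 7, so 22 February 1888 falls on the same weekday: Wednesday.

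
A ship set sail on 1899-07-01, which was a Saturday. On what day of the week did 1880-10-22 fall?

Count forward from the earlier date (October 22, 1880) to the later (July 1, 1899):
Day-of-year of October 22, 1880: 296.
Day-of-year of July 1, 1899: 182.
1880 has 366 days, so 366 − 296 = 70 days remain in 1880.
Full years 1881–1898: 14 common + 4 leap = 14×365 + 4×366 = 6574 days.
Total: 70 + 6574 + 182 = 6826 days.
6826 mod 7 = 1, so 1 day before Saturday is Friday.

Friday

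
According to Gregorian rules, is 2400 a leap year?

2400 is a leap year (divisible by 400).

Yes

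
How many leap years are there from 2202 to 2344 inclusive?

35

Years divisible by 4: 2204, 2208, …, 2344 — 36 in all.
Of these, 2300 is divisible by 100 but not 400, so not leap.
Leap years: 36 − 1 = 35.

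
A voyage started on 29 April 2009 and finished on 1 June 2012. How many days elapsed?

1129

April 29, 2009 → April 29, 2010: 365 days.
April 29, 2010 → April 29, 2011: 365 days.
April 29, 2011 → April 29, 2012: 366 days (2012 is a leap year).
April 2012: 30 − 29 = 1 day remains.
Then May (31): 31 days.
June 1, 2012: 1 day.
Residual: 33 days.
Total: 1129 days.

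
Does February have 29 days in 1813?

1813 is not a leap year.

No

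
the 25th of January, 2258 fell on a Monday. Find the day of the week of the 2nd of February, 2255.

Friday

Count forward from the earlier date (February 2, 2255) to the later (January 25, 2258):
Day-of-year of February 2, 2255: 33.
Day-of-year of January 25, 2258: 25.
2255 has 365 days, so 365 − 33 = 332 days remain in 2255.
Full years: 2256: 366; 2257: 365. Sum = 731.
Total: 332 + 731 + 25 = 1088 days.
1088 mod 7 = 3, so 3 days before Monday is Friday.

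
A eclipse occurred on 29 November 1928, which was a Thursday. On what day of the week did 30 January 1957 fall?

Day-of-year of November 29, 1928: 334.
Day-of-year of January 30, 1957: 30.
1928 has 366 days, so 366 − 334 = 32 days remain in 1928.
Full years 1929–1956: 21 common + 7 leap = 21×365 + 7×366 = 10227 days.
Total: 32 + 10227 + 30 = 10289 days.
10289 mod 7 = 6, so 6 days after Thursday is Wednesday.

Wednesday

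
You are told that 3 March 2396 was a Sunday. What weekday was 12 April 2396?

March 2396: 31 − 3 = 28 days remain.
April 1–12, 2396: 12 days.
Total: 28 + 12 = 40 days.
40 mod 7 = 5, so 5 days after Sunday is Friday.

Friday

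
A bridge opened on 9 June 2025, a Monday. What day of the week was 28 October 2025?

June 2025: 30 − 9 = 21 days remain.
Then July (31), August (31), September (30): 31 + 31 + 30 = 92 days.
October 1–28, 2025: 28 days.
Total: 21 + 92 + 28 = 141 days.
141 mod 7 = 1, so 1 day after Monday is Tuesday.

Tuesday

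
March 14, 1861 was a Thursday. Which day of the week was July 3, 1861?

March 1861: 31 − 14 = 17 days remain.
Then April (30), May (31), June (30): 30 + 31 + 30 = 91 days.
July 1–3, 1861: 3 days.
Total: 17 + 91 + 3 = 111 days.
111 mod 7 = 6, so 6 days after Thursday is Wednesday.

Wednesday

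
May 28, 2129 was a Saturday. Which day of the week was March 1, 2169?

Wednesday

From May 28, 2129 to May 28, 2168: 39 years, of which 10 contain a Feb 29 — 29×365 + 10×366 = 14245 days.
May 2168: 31 − 28 = 3 days remain.
Then 9 full months totalling 273 days.
March 1, 2169: 1 day.
Residual: 277 days.
Total: 14522 days.
14522 mod 7 = 4, so 4 days after Saturday is Wednesday.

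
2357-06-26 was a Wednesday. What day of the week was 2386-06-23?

Monday

Day-of-year of June 26, 2357: 177.
Day-of-year of June 23, 2386: 174.
2357 has 365 days, so 365 − 177 = 188 days remain in 2357.
Full years 2358–2385: 21 common + 7 leap = 21×365 + 7×366 = 10227 days.
Total: 188 + 10227 + 174 = 10589 days.
10589 mod 7 = 5, so 5 days after Wednesday is Monday.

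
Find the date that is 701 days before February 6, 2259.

March 7, 2257

Count 701 days before February 6, 2259:
March 7, 2257 → March 7, 2258: 365 days.
March 2258: 31 − 7 = 24 days remain.
Then 10 full months totalling 306 days.
February 1–6, 2259: 6 days (2259 is not a leap year).
Residual: 336 days.
Total: 701 days.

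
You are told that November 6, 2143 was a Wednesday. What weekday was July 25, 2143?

Count forward from the earlier date (July 25, 2143) to the later (November 6, 2143):
July 2143: 31 − 25 = 6 days remain.
Then August (31), September (30), October (31): 31 + 30 + 31 = 92 days.
November 1–6, 2143: 6 days.
Total: 6 + 92 + 6 = 104 days.
104 mod 7 = 6, so 6 days before Wednesday is Thursday.

Thursday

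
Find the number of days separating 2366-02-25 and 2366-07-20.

145

February 2366: 28 − 25 = 3 days remain (2366 is not a leap year, so February has 28 days).
Then March (31), April (30), May (31), June (30): 31 + 30 + 31 + 30 = 122 days.
July 1–20, 2366: 20 days.
Total: 3 + 122 + 20 = 145 days.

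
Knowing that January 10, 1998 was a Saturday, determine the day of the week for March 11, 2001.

Day-of-year of January 10, 1998: 10.
Day-of-year of March 11, 2001: 70.
1998 has 365 days, so 365 − 10 = 355 days remain in 1998.
Full years: 1999: 365; 2000: 366. Sum = 731.
Total: 355 + 731 + 70 = 1156 days.
1156 mod 7 = 1, so 1 day after Saturday is Sunday.

Sunday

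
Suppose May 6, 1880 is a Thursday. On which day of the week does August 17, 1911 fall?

Thursday

Day-of-year of May 6, 1880: 127.
Day-of-year of August 17, 1911: 229.
1880 has 366 days, so 366 − 127 = 239 days remain in 1880.
Full years 1881–1910: 24 common + 6 leap = 24×365 + 6×366 = 10956 days.
Total: 239 + 10956 + 229 = 11424 days.
11424 is a multiple of 7, so August 17, 1911 falls on the same weekday: Thursday.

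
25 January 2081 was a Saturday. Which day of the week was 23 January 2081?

Thursday

Count forward from the earlier date (January 23, 2081) to the later (January 25, 2081):
Within January 2081: 25 − 23 = 2 days.
2 mod 7 = 2, so 2 days before Saturday is Thursday.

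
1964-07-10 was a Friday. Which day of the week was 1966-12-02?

July 1964: 31 − 10 = 21 days remain.
Then 28 full months totalling 852 days.
December 1–2, 1966: 2 days.
Total: 21 + 852 + 2 = 875 days.
875 is a multiple of 7, so 1966-12-02 falls on the same weekday: Friday.

Friday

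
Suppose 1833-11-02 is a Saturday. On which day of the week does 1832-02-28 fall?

Tuesday

Count forward from the earlier date (February 28, 1832) to the later (November 2, 1833):
February 28, 1832 → February 28, 1833: 366 days (1832 is a leap year).
February 1833: 28 − 28 = 0 days remain (1833 is not a leap year, so February has 28 days).
Then March (31), April (30), May (31), June (30), July (31), August (31), September (30), October (31): 31 + 30 + 31 + 30 + 31 + 31 + 30 + 31 = 245 days.
November 1–2, 1833: 2 days.
Residual: 247 days.
Total: 613 days.
613 mod 7 = 4, so 4 days before Saturday is Tuesday.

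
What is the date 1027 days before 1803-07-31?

1800-10-07

Count 1027 days before July 31, 1803:
October 7, 1800 → October 7, 1801: 365 days.
October 7, 1801 → October 7, 1802: 365 days.
October 1802: 31 − 7 = 24 days remain.
Then November (30), December (31), January (31), February 1803 (28), March (31), April (30), May (31), June (30): 30 + 31 + 31 + 28 + 31 + 30 + 31 + 30 = 242 days.
July 1–31, 1803: 31 days.
Residual: 297 days.
Total: 1027 days.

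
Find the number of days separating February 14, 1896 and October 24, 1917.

Day-of-year of February 14, 1896: 45.
Day-of-year of October 24, 1917: 297.
1896 has 366 days, so 366 − 45 = 321 days remain in 1896.
Full years 1897–1916: 16 common + 4 leap = 16×365 + 4×366 = 7304 days.
Total: 321 + 7304 + 297 = 7922 days.

7922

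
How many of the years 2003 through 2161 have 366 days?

Years divisible by 4: 2004, 2008, …, 2160 — 40 in all.
Of these, 2100 is divisible by 100 but not 400, so not leap.
Leap years: 40 − 1 = 39.

39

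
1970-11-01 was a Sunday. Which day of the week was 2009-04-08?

Wednesday

From November 1, 1970 to November 1, 2008: 38 years, of which 10 contain a Feb 29 — 28×365 + 10×366 = 13880 days.
(2000 is a leap year (divisible by 400).)
November 2008: 30 − 1 = 29 days remain.
Then December (31), January (31), February 2009 (28), March (31): 31 + 31 + 28 + 31 = 121 days.
April 1–8, 2009: 8 days.
Residual: 158 days.
Total: 14038 days.
14038 mod 7 = 3, so 3 days after Sunday is Wednesday.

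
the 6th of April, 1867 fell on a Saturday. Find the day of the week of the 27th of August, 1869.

Friday

April 6, 1867 → April 6, 1868: 366 days (1868 is a leap year).
April 6, 1868 → April 6, 1869: 365 days.
April 1869: 30 − 6 = 24 days remain.
Then May (31), June (30), July (31): 31 + 30 + 31 = 92 days.
August 1–27, 1869: 27 days.
Residual: 143 days.
Total: 874 days.
874 mod 7 = 6, so 6 days after Saturday is Friday.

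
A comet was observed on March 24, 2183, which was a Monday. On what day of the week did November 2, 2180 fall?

Count forward from the earlier date (November 2, 2180) to the later (March 24, 2183):
Day-of-year of November 2, 2180: 307.
Day-of-year of March 24, 2183: 83.
2180 has 366 days, so 366 − 307 = 59 days remain in 2180.
Full years: 2181: 365; 2182: 365. Sum = 730.
Total: 59 + 730 + 83 = 872 days.
872 mod 7 = 4, so 4 days before Monday is Thursday.

Thursday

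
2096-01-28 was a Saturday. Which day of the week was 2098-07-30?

Wednesday

Day-of-year of January 28, 2096: 28.
Day-of-year of July 30, 2098: 211.
2096 has 366 days, so 366 − 28 = 338 days remain in 2096.
Full years: 2097: 365. Sum = 365.
Total: 338 + 365 + 211 = 914 days.
914 mod 7 = 4, so 4 days after Saturday is Wednesday.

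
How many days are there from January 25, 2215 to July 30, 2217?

Day-of-year of January 25, 2215: 25.
Day-of-year of July 30, 2217: 211.
2215 has 365 days, so 365 − 25 = 340 days remain in 2215.
Full years: 2216: 366. Sum = 366.
Total: 340 + 366 + 211 = 917 days.

917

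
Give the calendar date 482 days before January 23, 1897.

September 29, 1895

Count 482 days before January 23, 1897:
September 29, 1895 → September 29, 1896: 366 days (1896 is a leap year).
September 1896: 30 − 29 = 1 day remains.
Then October (31), November (30), December (31): 31 + 30 + 31 = 92 days.
January 1–23, 1897: 23 days.
Residual: 116 days.
Total: 482 days.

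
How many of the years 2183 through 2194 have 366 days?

Years divisible by 4 in [2183, 2194]: 2184, 2188, 2192.
No century exceptions apply. Count: 3.

3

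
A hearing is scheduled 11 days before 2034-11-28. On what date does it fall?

2034-11-17

Count 11 days before November 28, 2034:
Within November 2034: 28 − 17 = 11 days.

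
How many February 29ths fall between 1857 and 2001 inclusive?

Years divisible by 4: 1860, 1864, …, 2000 — 36 in all.
Of these, 1900 is divisible by 100 but not 400, so not leap.
2000 is divisible by 400, so still leap.
Leap years: 36 − 1 = 35.

35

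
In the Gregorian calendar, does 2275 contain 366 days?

No

2275 is not a leap year.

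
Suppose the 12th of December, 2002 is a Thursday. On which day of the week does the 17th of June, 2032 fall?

From December 12, 2002 to December 12, 2031: 29 years, of which 7 contain a Feb 29 — 22×365 + 7×366 = 10592 days.
December 2031: 31 − 12 = 19 days remain.
Then January (31), February 2032 (29), March (31), April (30), May (31): 31 + 29 + 31 + 30 + 31 = 152 days.
June 1–17, 2032: 17 days.
Residual: 188 days.
Total: 10780 days.
10780 is a multiple of 7, so the 17th of June, 2032 falls on the same weekday: Thursday.

Thursday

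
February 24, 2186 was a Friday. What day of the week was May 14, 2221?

Monday

Day-of-year of February 24, 2186: 55.
Day-of-year of May 14, 2221: 134.
2186 has 365 days, so 365 − 55 = 310 days remain in 2186.
Full years 2187–2220: 26 common + 8 leap = 26×365 + 8×366 = 12418 days.
Total: 310 + 12418 + 134 = 12862 days.
12862 mod 7 = 3, so 3 days after Friday is Monday.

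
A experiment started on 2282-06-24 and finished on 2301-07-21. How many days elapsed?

From June 24, 2282 to June 24, 2301: 19 years, of which 4 contain a Feb 29 — 15×365 + 4×366 = 6939 days.
(2300 is not a leap year (divisible by 100 but not 400).)
June 2301: 30 − 24 = 6 days remain.
July 1–21, 2301: 21 days.
Residual: 27 days.
Total: 6966 days.

6966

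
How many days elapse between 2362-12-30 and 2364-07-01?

549

December 2362: 31 − 30 = 1 day remains.
Then 18 full months totalling 547 days.
July 1, 2364: 1 day.
Total: 1 + 547 + 1 = 549 days.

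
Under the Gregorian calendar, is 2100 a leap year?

2100 is not a leap year (divisible by 100 but not 400).

No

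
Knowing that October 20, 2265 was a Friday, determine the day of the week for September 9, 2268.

Day-of-year of October 20, 2265: 293.
Day-of-year of September 9, 2268: 253.
2265 has 365 days, so 365 − 293 = 72 days remain in 2265.
Full years: 2266: 365; 2267: 365. Sum = 730.
Total: 72 + 730 + 253 = 1055 days.
1055 mod 7 = 5, so 5 days after Friday is Wednesday.

Wednesday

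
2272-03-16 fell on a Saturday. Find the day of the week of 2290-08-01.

From March 16, 2272 to March 16, 2290: 18 years, of which 4 contain a Feb 29 — 14×365 + 4×366 = 6574 days.
March 2290: 31 − 16 = 15 days remain.
Then April (30), May (31), June (30), July (31): 30 + 31 + 30 + 31 = 122 days.
August 1, 2290: 1 day.
Residual: 138 days.
Total: 6712 days.
6712 mod 7 = 6, so 6 days after Saturday is Friday.

Friday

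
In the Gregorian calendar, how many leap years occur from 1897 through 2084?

Years divisible by 4: 1900, 1904, …, 2084 — 47 in all.
Of these, 1900 is divisible by 100 but not 400, so not leap.
2000 is divisible by 400, so still leap.
Leap years: 47 − 1 = 46.

46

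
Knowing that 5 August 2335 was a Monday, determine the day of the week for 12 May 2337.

August 2335: 31 − 5 = 26 days remain.
Then 20 full months totalling 608 days.
May 1–12, 2337: 12 days.
Total: 26 + 608 + 12 = 646 days.
646 mod 7 = 2, so 2 days after Monday is Wednesday.

Wednesday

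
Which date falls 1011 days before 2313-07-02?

2310-09-25

Count 1011 days before July 2, 2313:
Day-of-year of September 25, 2310: 268.
Day-of-year of July 2, 2313: 183.
2310 has 365 days, so 365 − 268 = 97 days remain in 2310.
Full years: 2311: 365; 2312: 366. Sum = 731.
Total: 97 + 731 + 183 = 1011 days.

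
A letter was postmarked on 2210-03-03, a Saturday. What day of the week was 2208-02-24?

Wednesday

Count forward from the earlier date (February 24, 2208) to the later (March 3, 2210):
February 2208: 29 − 24 = 5 days remain (2208 is a leap year, so February has 29 days).
Then 24 full months totalling 730 days.
March 1–3, 2210: 3 days.
Total: 5 + 730 + 3 = 738 days.
738 mod 7 = 3, so 3 days before Saturday is Wednesday.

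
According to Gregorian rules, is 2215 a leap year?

No

2215 is not a leap year.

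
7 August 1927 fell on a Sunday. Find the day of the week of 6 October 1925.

Count forward from the earlier date (October 6, 1925) to the later (August 7, 1927):
October 6, 1925 → October 6, 1926: 365 days.
October 1926: 31 − 6 = 25 days remain.
Then 9 full months totalling 273 days.
August 1–7, 1927: 7 days.
Residual: 305 days.
Total: 670 days.
670 mod 7 = 5, so 5 days before Sunday is Tuesday.

Tuesday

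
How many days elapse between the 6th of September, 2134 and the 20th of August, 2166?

11671

Day-of-year of September 6, 2134: 249.
Day-of-year of August 20, 2166: 232.
2134 has 365 days, so 365 − 249 = 116 days remain in 2134.
Full years 2135–2165: 23 common + 8 leap = 23×365 + 8×366 = 11323 days.
Total: 116 + 11323 + 232 = 11671 days.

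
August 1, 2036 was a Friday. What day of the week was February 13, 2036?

Wednesday

Count forward from the earlier date (February 13, 2036) to the later (August 1, 2036):
February 2036: 29 − 13 = 16 days remain (2036 is a leap year, so February has 29 days).
Then March (31), April (30), May (31), June (30), July (31): 31 + 30 + 31 + 30 + 31 = 153 days.
August 1, 2036: 1 day.
Total: 16 + 153 + 1 = 170 days.
170 mod 7 = 2, so 2 days before Friday is Wednesday.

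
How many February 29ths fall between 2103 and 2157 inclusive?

Years divisible by 4: 2104, 2108, …, 2156 — 14 in all.
No century exceptions apply. Count: 14.

14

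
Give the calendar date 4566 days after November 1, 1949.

May 3, 1962

Count 4566 days after November 1, 1949:
Day-of-year of November 1, 1949: 305.
Day-of-year of May 3, 1962: 123.
1949 has 365 days, so 365 − 305 = 60 days remain in 1949.
Full years 1950–1961: 9 common + 3 leap = 9×365 + 3×366 = 4383 days.
Total: 60 + 4383 + 123 = 4566 days.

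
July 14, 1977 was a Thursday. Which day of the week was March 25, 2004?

From July 14, 1977 to July 14, 2003: 26 years, of which 6 contain a Feb 29 — 20×365 + 6×366 = 9496 days.
(2000 is a leap year (divisible by 400).)
July 2003: 31 − 14 = 17 days remain.
Then August (31), September (30), October (31), November (30), December (31), January (31), February 2004 (29): 31 + 30 + 31 + 30 + 31 + 31 + 29 = 213 days.
March 1–25, 2004: 25 days.
Residual: 255 days.
Total: 9751 days.
9751 is a multiple of 7, so March 25, 2004 falls on the same weekday: Thursday.

Thursday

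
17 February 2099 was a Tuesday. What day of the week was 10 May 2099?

Sunday

February 2099: 28 − 17 = 11 days remain (2099 is not a leap year, so February has 28 days).
Then March (31), April (30): 31 + 30 = 61 days.
May 1–10, 2099: 10 days.
Total: 11 + 61 + 10 = 82 days.
82 mod 7 = 5, so 5 days after Tuesday is Sunday.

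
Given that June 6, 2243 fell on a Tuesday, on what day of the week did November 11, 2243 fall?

Saturday

June 2243: 30 − 6 = 24 days remain.
Then July (31), August (31), September (30), October (31): 31 + 31 + 30 + 31 = 123 days.
November 1–11, 2243: 11 days.
Total: 24 + 123 + 11 = 158 days.
158 mod 7 = 4, so 4 days after Tuesday is Saturday.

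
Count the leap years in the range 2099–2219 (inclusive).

28

Years divisible by 4: 2100, 2104, …, 2216 — 30 in all.
Of these, 2100, 2200 are divisible by 100 but not 400, so not leap.
Leap years: 30 − 2 = 28.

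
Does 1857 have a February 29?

1857 is not a leap year.

No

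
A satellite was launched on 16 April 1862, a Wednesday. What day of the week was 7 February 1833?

Thursday

Count forward from the earlier date (February 7, 1833) to the later (April 16, 1862):
From February 7, 1833 to February 7, 1862: 29 years, of which 7 contain a Feb 29 — 22×365 + 7×366 = 10592 days.
February 1862: 28 − 7 = 21 days remain (1862 is not a leap year, so February has 28 days).
Then March (31): 31 days.
April 1–16, 1862: 16 days.
Residual: 68 days.
Total: 10660 days.
10660 mod 7 = 6, so 6 days before Wednesday is Thursday.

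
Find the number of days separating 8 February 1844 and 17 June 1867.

From February 8, 1844 to February 8, 1867: 23 years, of which 6 contain a Feb 29 — 17×365 + 6×366 = 8401 days.
February 1867: 28 − 8 = 20 days remain (1867 is not a leap year, so February has 28 days).
Then March (31), April (30), May (31): 31 + 30 + 31 = 92 days.
June 1–17, 1867: 17 days.
Residual: 129 days.
Total: 8530 days.

8530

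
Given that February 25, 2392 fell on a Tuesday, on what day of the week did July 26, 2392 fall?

February 2392: 29 − 25 = 4 days remain (2392 is a leap year, so February has 29 days).
Then March (31), April (30), May (31), June (30): 31 + 30 + 31 + 30 = 122 days.
July 1–26, 2392: 26 days.
Total: 4 + 122 + 26 = 152 days.
152 mod 7 = 5, so 5 days after Tuesday is Sunday.

Sunday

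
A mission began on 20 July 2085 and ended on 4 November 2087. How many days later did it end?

837

Day-of-year of July 20, 2085: 201.
Day-of-year of November 4, 2087: 308.
2085 has 365 days, so 365 − 201 = 164 days remain in 2085.
Full years: 2086: 365. Sum = 365.
Total: 164 + 365 + 308 = 837 days.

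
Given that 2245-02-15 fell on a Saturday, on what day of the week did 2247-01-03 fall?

February 2245: 28 − 15 = 13 days remain (2245 is not a leap year, so February has 28 days).
Then 22 full months totalling 671 days.
January 1–3, 2247: 3 days.
Total: 13 + 671 + 3 = 687 days.
687 mod 7 = 1, so 1 day after Saturday is Sunday.

Sunday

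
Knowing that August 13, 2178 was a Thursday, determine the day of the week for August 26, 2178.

Within August 2178: 26 − 13 = 13 days.
13 mod 7 = 6, so 6 days after Thursday is Wednesday.

Wednesday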